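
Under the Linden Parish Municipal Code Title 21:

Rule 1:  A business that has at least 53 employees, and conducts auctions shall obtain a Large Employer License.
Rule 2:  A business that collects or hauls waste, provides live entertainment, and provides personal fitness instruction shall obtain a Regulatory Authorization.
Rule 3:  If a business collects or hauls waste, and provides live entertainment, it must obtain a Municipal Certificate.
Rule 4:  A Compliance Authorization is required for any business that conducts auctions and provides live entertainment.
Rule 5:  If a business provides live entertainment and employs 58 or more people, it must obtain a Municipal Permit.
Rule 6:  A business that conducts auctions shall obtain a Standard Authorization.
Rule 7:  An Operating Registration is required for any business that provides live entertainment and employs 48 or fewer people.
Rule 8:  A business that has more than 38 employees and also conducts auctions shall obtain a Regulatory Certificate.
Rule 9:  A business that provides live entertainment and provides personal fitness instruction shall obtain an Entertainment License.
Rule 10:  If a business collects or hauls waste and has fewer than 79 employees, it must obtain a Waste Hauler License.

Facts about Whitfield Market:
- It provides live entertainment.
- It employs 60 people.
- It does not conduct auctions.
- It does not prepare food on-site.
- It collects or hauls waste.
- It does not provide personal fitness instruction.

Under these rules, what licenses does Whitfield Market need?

Municipal Certificate, Municipal Permit, Waste Hauler License

Rule 1: employees 60 ≥ 53; does not conduct auctions → Large Employer License not required.
Rule 2: collects or hauls waste; provides live entertainment; does not provide personal fitness instruction → Regulatory Authorization not required.
Rule 3: collects or hauls waste; provides live entertainment → Municipal Certificate required.
Rule 4: does not conduct auctions; provides live entertainment → Compliance Authorization not required.
Rule 5: provides live entertainment; employees 60 ≥ 58 → Municipal Permit required.
Rule 6: does not conduct auctions → Standard Authorization not required.
Rule 7: provides live entertainment; employees 60 > 48 → Operating Registration not required.
Rule 8: employees 60 > 38; does not conduct auctions → Regulatory Certificate not required.
Rule 9: provides live entertainment; does not provide personal fitness instruction → Entertainment License not required.
Rule 10: collects or hauls waste; employees 60 < 79 → Waste Hauler License required.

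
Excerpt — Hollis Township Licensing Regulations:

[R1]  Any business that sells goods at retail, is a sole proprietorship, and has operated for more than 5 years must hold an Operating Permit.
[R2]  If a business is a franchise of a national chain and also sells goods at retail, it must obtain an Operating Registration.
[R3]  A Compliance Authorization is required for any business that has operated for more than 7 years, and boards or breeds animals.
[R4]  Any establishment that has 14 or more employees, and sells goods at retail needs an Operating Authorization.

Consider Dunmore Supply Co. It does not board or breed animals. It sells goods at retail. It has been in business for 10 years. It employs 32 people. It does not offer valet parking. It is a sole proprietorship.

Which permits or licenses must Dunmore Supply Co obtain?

[R1] sells goods at retail; is a sole proprietorship; years in business 10 > 5 → Operating Permit required.
[R2] is a sole proprietorship (not: is a franchise of a national chain); sells goods at retail → Operating Registration not required.
[R3] years in business 10 > 7; does not board or breed animals → Compliance Authorization not required.
[R4] employees 32 ≥ 14; sells goods at retail → Operating Authorization required.

Operating Authorization, Operating Permit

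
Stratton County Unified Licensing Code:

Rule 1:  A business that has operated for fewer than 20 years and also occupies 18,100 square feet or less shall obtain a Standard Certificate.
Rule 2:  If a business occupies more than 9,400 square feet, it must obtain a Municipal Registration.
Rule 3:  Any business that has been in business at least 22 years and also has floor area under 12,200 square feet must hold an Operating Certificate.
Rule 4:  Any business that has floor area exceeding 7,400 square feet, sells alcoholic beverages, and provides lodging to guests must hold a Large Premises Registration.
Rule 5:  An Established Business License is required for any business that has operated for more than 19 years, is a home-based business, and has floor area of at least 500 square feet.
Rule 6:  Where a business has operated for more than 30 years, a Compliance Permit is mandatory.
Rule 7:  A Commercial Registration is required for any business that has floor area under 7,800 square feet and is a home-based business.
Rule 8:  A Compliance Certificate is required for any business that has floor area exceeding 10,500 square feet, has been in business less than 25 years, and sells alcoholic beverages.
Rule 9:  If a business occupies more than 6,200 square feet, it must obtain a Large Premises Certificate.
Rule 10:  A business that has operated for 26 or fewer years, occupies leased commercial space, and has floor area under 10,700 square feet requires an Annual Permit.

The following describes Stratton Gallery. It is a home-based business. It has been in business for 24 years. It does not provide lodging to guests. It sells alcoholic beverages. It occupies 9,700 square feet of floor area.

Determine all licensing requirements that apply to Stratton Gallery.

Established Business License, Large Premises Certificate, Municipal Registration, Operating Certificate

Rule 1: years in business 24 ≥ 20; floor area 9,700 square feet ≤ 18,100 square feet → Standard Certificate not required.
Rule 2: floor area 9,700 square feet > 9,400 square feet → Municipal Registration required.
Rule 3: years in business 24 ≥ 22; floor area 9,700 square feet < 12,200 square feet → Operating Certificate required.
Rule 4: floor area 9,700 square feet > 7,400 square feet; sells alcoholic beverages; does not provide lodging to guests → Large Premises Registration not required.
Rule 5: years in business 24 > 19; is a home-based business; floor area 9,700 square feet ≥ 500 square feet → Established Business License required.
Rule 6: years in business 24 ≤ 30 → Compliance Permit not required.
Rule 7: floor area 9,700 square feet ≥ 7,800 square feet; is a home-based business → Commercial Registration not required.
Rule 8: floor area 9,700 square feet ≤ 10,500 square feet; years in business 24 < 25; sells alcoholic beverages → Compliance Certificate not required.
Rule 9: floor area 9,700 square feet > 6,200 square feet → Large Premises Certificate required.
Rule 10: years in business 24 ≤ 26; is a home-based business (not: occupies leased commercial space); floor area 9,700 square feet < 10,700 square feet → Annual Permit not required.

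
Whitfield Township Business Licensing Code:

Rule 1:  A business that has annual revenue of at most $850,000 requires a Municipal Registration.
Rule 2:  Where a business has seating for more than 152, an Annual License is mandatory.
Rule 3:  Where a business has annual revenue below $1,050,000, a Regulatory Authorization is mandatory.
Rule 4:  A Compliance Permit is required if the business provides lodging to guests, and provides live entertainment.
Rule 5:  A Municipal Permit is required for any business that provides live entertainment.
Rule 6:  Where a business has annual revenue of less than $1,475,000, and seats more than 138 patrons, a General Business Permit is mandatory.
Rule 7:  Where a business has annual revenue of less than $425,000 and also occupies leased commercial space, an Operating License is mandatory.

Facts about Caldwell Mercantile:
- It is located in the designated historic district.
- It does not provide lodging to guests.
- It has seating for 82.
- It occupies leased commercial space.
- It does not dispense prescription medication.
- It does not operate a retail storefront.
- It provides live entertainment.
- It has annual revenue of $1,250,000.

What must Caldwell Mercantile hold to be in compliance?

Municipal Permit

Rule 1: revenue $1,250,000 > $850,000 → Municipal Registration not required.
Rule 2: seating 82 ≤ 152 → Annual License not required.
Rule 3: revenue $1,250,000 ≥ $1,050,000 → Regulatory Authorization not required.
Rule 4: does not provide lodging to guests; provides live entertainment → Compliance Permit not required.
Rule 5: provides live entertainment → Municipal Permit required.
Rule 6: revenue $1,250,000 < $1,475,000; seating 82 ≤ 138 → General Business Permit not required.
Rule 7: revenue $1,250,000 ≥ $425,000; occupies leased commercial space → Operating License not required.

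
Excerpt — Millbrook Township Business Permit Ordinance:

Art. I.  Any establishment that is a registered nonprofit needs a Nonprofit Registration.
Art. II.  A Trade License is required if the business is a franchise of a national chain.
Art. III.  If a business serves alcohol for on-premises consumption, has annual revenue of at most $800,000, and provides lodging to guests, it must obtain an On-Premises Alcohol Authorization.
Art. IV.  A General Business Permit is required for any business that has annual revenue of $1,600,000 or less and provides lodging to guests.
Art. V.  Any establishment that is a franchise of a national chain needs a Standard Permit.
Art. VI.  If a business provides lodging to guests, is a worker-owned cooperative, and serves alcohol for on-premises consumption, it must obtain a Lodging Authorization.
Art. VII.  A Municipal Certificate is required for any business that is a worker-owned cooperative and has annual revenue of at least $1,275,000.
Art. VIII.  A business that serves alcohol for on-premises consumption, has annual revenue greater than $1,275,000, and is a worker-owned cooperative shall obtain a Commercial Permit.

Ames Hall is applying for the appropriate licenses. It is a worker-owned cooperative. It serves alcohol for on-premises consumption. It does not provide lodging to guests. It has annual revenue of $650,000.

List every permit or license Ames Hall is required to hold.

None

Art. I. is a worker-owned cooperative (not: is a registered nonprofit) → Nonprofit Registration not required.
Art. II. is a worker-owned cooperative (not: is a franchise of a national chain) → Trade License not required.
Art. III. serves alcohol for on-premises consumption; revenue $650,000 ≤ $800,000; does not provide lodging to guests → On-Premises Alcohol Authorization not required.
Art. IV. revenue $650,000 ≤ $1,600,000; does not provide lodging to guests → General Business Permit not required.
Art. V. is a worker-owned cooperative (not: is a franchise of a national chain) → Standard Permit not required.
Art. VI. does not provide lodging to guests; is a worker-owned cooperative; serves alcohol for on-premises consumption → Lodging Authorization not required.
Art. VII. is a worker-owned cooperative; revenue $650,000 < $1,275,000 → Municipal Certificate not required.
Art. VIII. serves alcohol for on-premises consumption; revenue $650,000 ≤ $1,275,000; is a worker-owned cooperative → Commercial Permit not required.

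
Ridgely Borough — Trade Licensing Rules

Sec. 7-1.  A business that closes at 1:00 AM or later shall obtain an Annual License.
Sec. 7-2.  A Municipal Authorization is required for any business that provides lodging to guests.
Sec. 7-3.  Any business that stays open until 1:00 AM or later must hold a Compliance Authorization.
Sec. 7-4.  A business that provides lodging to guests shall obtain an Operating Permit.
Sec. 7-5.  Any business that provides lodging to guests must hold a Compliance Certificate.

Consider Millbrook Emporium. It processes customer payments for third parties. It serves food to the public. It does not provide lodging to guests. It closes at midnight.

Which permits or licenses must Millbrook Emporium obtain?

Sec. 7-1. closes midnight, at/before 1:00 AM → Annual License not required.
Sec. 7-2. does not provide lodging to guests → Municipal Authorization not required.
Sec. 7-3. closes midnight, at/before 1:00 AM → Compliance Authorization not required.
Sec. 7-4. does not provide lodging to guests → Operating Permit not required.
Sec. 7-5. does not provide lodging to guests → Compliance Certificate not required.

None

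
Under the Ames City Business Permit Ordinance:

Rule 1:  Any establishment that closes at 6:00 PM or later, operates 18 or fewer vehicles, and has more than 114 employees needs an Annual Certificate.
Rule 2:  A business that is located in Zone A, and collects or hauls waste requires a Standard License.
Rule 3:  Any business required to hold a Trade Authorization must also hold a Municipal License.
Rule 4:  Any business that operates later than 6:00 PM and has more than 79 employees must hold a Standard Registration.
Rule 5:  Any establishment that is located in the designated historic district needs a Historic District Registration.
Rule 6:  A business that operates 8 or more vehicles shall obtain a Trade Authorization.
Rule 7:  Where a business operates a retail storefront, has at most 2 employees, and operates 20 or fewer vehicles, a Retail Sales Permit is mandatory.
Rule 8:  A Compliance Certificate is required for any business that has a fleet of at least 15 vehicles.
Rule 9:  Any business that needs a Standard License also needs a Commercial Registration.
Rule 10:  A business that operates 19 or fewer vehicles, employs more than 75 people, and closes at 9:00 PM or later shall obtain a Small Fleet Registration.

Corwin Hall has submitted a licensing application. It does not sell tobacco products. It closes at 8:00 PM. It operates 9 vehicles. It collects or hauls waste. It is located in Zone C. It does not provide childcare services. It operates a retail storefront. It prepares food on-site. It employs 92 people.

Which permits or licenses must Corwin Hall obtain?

Municipal License, Standard Registration, Trade Authorization

Rule 1: closes 8:00 PM, after 6:00 PM; vehicles 9 ≤ 18; employees 92 ≤ 114 → Annual Certificate not required.
Rule 2: is located in Zone C (not: is located in Zone A); collects or hauls waste → Standard License not required.
Rule 3: Trade Authorization is required → Municipal License also required.
Rule 4: closes 8:00 PM, after 6:00 PM; employees 92 > 79 → Standard Registration required.
Rule 5: is located in Zone C (not: is located in the designated historic district) → Historic District Registration not required.
Rule 6: vehicles 9 ≥ 8 → Trade Authorization required.
Rule 7: operates a retail storefront; employees 92 > 2; vehicles 9 ≤ 20 → Retail Sales Permit not required.
Rule 8: vehicles 9 < 15 → Compliance Certificate not required.
Rule 9: Standard License is not required → no effect.
Rule 10: vehicles 9 ≤ 19; employees 92 > 75; closes 8:00 PM, at/before 9:00 PM → Small Fleet Registration not required.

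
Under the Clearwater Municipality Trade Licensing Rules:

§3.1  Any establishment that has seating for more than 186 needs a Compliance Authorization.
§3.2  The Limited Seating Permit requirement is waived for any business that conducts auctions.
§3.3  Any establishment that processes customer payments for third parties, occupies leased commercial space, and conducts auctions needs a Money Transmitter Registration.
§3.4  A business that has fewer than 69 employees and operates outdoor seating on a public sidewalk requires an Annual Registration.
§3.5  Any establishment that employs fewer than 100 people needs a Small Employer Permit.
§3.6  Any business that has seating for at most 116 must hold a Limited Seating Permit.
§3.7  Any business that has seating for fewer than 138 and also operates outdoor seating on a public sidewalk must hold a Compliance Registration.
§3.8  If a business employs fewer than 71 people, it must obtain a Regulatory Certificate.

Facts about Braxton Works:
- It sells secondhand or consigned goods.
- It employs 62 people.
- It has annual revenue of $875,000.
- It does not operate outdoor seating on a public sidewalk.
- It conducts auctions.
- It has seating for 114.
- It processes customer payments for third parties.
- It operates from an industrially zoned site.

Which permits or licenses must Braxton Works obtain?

§3.1 seating 114 ≤ 186 → Compliance Authorization not required.
§3.2 conducts auctions → exempt from Limited Seating Permit.
§3.3 processes customer payments for third parties; operates from an industrially zoned site (not: occupies leased commercial space); conducts auctions → Money Transmitter Registration not required.
§3.4 employees 62 < 69; does not operate outdoor seating on a public sidewalk → Annual Registration not required.
§3.5 employees 62 < 100 → Small Employer Permit required.
§3.6 seating 114 ≤ 116 → Limited Seating Permit required.
§3.7 seating 114 < 138; does not operate outdoor seating on a public sidewalk → Compliance Registration not required.
§3.8 employees 62 < 71 → Regulatory Certificate required.

Regulatory Certificate, Small Employer Permit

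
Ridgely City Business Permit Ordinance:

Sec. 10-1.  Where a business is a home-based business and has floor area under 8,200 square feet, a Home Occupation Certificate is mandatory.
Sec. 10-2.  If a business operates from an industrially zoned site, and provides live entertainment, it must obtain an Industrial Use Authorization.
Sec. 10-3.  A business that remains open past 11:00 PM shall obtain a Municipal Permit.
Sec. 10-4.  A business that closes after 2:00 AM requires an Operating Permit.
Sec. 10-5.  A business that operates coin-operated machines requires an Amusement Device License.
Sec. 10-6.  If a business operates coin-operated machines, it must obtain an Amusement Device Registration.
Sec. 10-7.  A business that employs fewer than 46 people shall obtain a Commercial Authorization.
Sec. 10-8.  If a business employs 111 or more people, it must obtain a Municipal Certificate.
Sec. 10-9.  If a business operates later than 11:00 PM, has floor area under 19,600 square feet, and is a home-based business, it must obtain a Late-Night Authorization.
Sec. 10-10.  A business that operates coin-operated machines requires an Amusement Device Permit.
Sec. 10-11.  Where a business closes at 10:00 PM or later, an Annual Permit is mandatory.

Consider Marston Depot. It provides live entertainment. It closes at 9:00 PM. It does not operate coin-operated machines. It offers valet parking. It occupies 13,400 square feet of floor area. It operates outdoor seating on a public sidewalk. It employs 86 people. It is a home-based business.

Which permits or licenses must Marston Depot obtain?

Sec. 10-1. is a home-based business; floor area 13,400 square feet ≥ 8,200 square feet → Home Occupation Certificate not required.
Sec. 10-2. is a home-based business (not: operates from an industrially zoned site); provides live entertainment → Industrial Use Authorization not required.
Sec. 10-3. closes 9:00 PM, at/before 11:00 PM → Municipal Permit not required.
Sec. 10-4. closes 9:00 PM, at/before 2:00 AM → Operating Permit not required.
Sec. 10-5. does not operate coin-operated machines → Amusement Device License not required.
Sec. 10-6. does not operate coin-operated machines → Amusement Device Registration not required.
Sec. 10-7. employees 86 ≥ 46 → Commercial Authorization not required.
Sec. 10-8. employees 86 < 111 → Municipal Certificate not required.
Sec. 10-9. closes 9:00 PM, at/before 11:00 PM; floor area 13,400 square feet < 19,600 square feet; is a home-based business → Late-Night Authorization not required.
Sec. 10-10. does not operate coin-operated machines → Amusement Device Permit not required.
Sec. 10-11. closes 9:00 PM, at/before 10:00 PM → Annual Permit not required.

None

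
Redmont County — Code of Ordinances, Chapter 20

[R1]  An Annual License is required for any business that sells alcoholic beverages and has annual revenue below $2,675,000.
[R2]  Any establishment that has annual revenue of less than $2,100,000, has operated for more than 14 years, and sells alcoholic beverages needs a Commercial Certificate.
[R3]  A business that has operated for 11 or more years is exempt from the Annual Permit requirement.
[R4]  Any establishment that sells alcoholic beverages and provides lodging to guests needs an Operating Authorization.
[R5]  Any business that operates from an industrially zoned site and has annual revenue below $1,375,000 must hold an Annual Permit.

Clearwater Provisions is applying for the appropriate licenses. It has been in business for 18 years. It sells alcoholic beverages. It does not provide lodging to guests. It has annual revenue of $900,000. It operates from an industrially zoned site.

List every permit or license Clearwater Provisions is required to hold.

Annual License, Commercial Certificate

[R1] sells alcoholic beverages; revenue $900,000 < $2,675,000 → Annual License required.
[R2] revenue $900,000 < $2,100,000; years in business 18 > 14; sells alcoholic beverages → Commercial Certificate required.
[R3] years in business 18 ≥ 11 → exempt from Annual Permit.
[R4] sells alcoholic beverages; does not provide lodging to guests → Operating Authorization not required.
[R5] operates from an industrially zoned site; revenue $900,000 < $1,375,000 → Annual Permit required.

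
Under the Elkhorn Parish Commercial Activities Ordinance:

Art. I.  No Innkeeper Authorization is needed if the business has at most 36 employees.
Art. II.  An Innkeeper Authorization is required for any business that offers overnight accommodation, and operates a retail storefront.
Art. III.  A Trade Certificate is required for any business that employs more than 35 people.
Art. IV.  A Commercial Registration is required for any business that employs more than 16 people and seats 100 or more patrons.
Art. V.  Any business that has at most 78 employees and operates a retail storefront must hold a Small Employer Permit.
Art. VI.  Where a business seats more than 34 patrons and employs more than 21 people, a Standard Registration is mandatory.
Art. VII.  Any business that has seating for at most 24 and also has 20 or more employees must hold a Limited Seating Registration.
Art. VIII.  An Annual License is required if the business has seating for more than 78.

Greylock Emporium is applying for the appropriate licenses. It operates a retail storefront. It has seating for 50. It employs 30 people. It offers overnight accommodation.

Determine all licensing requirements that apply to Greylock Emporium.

Art. I. employees 30 ≤ 36 → exempt from Innkeeper Authorization.
Art. II. offers overnight accommodation; operates a retail storefront → Innkeeper Authorization required.
Art. III. employees 30 ≤ 35 → Trade Certificate not required.
Art. IV. employees 30 > 16; seating 50 < 100 → Commercial Registration not required.
Art. V. employees 30 ≤ 78; operates a retail storefront → Small Employer Permit required.
Art. VI. seating 50 > 34; employees 30 > 21 → Standard Registration required.
Art. VII. seating 50 > 24; employees 30 ≥ 20 → Limited Seating Registration not required.
Art. VIII. seating 50 ≤ 78 → Annual License not required.

Small Employer Permit, Standard Registration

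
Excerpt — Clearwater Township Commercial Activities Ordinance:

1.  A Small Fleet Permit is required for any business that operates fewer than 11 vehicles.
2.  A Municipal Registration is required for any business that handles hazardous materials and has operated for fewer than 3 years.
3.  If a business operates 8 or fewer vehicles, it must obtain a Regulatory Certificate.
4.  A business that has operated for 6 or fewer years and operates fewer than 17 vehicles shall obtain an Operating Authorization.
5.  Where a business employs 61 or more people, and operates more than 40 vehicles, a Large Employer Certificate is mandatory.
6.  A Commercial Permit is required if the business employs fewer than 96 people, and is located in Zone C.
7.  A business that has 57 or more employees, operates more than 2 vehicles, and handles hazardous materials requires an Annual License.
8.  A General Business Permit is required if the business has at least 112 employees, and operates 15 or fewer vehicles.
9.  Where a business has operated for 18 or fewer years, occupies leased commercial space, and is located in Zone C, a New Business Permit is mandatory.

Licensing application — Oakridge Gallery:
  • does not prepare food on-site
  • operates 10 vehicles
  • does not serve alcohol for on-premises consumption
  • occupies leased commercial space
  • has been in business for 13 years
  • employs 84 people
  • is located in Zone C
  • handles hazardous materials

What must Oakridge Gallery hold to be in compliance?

Annual License, Commercial Permit, New Business Permit, Small Fleet Permit

1. vehicles 10 < 11 → Small Fleet Permit required.
2. handles hazardous materials; years in business 13 ≥ 3 → Municipal Registration not required.
3. vehicles 10 > 8 → Regulatory Certificate not required.
4. years in business 13 > 6; vehicles 10 < 17 → Operating Authorization not required.
5. employees 84 ≥ 61; vehicles 10 ≤ 40 → Large Employer Certificate not required.
6. employees 84 < 96; is located in Zone C → Commercial Permit required.
7. employees 84 ≥ 57; vehicles 10 > 2; handles hazardous materials → Annual License required.
8. employees 84 < 112; vehicles 10 ≤ 15 → General Business Permit not required.
9. years in business 13 ≤ 18; occupies leased commercial space; is located in Zone C → New Business Permit required.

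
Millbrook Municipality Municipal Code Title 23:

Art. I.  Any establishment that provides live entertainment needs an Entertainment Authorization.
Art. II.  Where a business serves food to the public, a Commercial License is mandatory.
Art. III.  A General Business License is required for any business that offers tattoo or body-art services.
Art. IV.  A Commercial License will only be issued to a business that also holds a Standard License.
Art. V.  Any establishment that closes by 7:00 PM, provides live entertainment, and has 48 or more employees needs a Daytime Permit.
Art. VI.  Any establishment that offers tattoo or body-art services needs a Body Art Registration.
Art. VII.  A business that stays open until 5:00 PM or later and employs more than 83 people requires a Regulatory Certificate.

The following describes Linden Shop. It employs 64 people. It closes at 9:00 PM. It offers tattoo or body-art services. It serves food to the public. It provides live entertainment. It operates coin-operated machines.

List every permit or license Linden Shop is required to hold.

Art. I. provides live entertainment → Entertainment Authorization required.
Art. II. serves food to the public → Commercial License required.
Art. III. offers tattoo or body-art services → General Business License required.
Art. IV. Commercial License is required → Standard License also required.
Art. V. closes 9:00 PM, after 7:00 PM; provides live entertainment; employees 64 ≥ 48 → Daytime Permit not required.
Art. VI. offers tattoo or body-art services → Body Art Registration required.
Art. VII. closes 9:00 PM, after 5:00 PM; employees 64 ≤ 83 → Regulatory Certificate not required.

Body Art Registration, Commercial License, Entertainment Authorization, General Business License, Standard License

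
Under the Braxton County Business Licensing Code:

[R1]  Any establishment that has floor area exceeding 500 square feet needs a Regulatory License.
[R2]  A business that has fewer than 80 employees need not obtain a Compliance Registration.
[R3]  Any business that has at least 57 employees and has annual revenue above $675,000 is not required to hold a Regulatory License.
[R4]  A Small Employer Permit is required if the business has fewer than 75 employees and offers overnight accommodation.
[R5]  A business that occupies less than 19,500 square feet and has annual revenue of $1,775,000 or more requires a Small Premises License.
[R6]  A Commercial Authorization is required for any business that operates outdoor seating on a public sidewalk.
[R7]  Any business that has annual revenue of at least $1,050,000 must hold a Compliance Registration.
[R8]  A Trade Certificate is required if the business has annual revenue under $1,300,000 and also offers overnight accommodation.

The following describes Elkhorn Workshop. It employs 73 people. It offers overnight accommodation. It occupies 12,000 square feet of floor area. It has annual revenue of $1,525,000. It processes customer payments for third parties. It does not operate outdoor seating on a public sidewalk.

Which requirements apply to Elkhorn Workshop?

[R1] floor area 12,000 square feet > 500 square feet → Regulatory License required.
[R2] employees 73 < 80 → exempt from Compliance Registration.
[R3] employees 73 ≥ 57; revenue $1,525,000 > $675,000 → exempt from Regulatory License.
[R4] employees 73 < 75; offers overnight accommodation → Small Employer Permit required.
[R5] floor area 12,000 square feet < 19,500 square feet; revenue $1,525,000 < $1,775,000 → Small Premises License not required.
[R6] does not operate outdoor seating on a public sidewalk → Commercial Authorization not required.
[R7] revenue $1,525,000 ≥ $1,050,000 → Compliance Registration required.
[R8] revenue $1,525,000 ≥ $1,300,000; offers overnight accommodation → Trade Certificate not required.

Small Employer Permit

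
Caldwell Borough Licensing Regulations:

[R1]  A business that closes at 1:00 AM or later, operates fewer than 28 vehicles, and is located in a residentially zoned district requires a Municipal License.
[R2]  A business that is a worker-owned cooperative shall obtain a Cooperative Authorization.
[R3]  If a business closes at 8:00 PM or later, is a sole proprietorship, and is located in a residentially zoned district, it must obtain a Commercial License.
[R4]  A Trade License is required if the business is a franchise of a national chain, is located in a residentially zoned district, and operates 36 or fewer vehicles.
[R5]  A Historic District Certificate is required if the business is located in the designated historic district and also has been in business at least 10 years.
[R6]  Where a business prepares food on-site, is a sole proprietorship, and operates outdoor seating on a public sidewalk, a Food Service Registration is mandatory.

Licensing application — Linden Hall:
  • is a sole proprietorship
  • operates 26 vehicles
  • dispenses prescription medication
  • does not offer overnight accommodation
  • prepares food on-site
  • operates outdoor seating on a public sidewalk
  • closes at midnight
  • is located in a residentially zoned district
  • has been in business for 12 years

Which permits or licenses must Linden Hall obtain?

Commercial License, Food Service Registration

[R1] closes midnight, at/before 1:00 AM; vehicles 26 < 28; is located in a residentially zoned district → Municipal License not required.
[R2] is a sole proprietorship (not: is a worker-owned cooperative) → Cooperative Authorization not required.
[R3] closes midnight, after 8:00 PM; is a sole proprietorship; is located in a residentially zoned district → Commercial License required.
[R4] is a sole proprietorship (not: is a franchise of a national chain); is located in a residentially zoned district; vehicles 26 ≤ 36 → Trade License not required.
[R5] is located in a residentially zoned district (not: is located in the designated historic district); years in business 12 ≥ 10 → Historic District Certificate not required.
[R6] prepares food on-site; is a sole proprietorship; operates outdoor seating on a public sidewalk → Food Service Registration required.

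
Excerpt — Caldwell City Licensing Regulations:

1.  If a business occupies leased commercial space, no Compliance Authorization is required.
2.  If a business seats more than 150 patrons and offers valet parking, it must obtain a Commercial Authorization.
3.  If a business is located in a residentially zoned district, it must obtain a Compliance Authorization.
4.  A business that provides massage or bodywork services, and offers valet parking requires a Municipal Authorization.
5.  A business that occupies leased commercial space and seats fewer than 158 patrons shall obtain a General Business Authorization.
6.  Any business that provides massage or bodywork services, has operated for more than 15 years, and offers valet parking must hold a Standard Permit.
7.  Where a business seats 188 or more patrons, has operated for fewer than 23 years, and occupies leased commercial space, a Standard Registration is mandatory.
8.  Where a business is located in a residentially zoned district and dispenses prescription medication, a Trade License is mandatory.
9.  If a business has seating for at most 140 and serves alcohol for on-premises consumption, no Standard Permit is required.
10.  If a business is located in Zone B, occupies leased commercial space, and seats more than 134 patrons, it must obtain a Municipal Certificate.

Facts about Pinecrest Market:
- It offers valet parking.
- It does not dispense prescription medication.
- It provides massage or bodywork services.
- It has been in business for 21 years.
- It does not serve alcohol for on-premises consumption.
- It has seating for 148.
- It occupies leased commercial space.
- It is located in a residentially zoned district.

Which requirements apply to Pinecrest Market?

1. occupies leased commercial space → exempt from Compliance Authorization.
2. seating 148 ≤ 150; offers valet parking → Commercial Authorization not required.
3. is located in a residentially zoned district → Compliance Authorization required.
4. provides massage or bodywork services; offers valet parking → Municipal Authorization required.
5. occupies leased commercial space; seating 148 < 158 → General Business Authorization required.
6. provides massage or bodywork services; years in business 21 > 15; offers valet parking → Standard Permit required.
7. seating 148 < 188; years in business 21 < 23; occupies leased commercial space → Standard Registration not required.
8. is located in a residentially zoned district; does not dispense prescription medication → Trade License not required.
9. seating 148 > 140; does not serve alcohol for on-premises consumption → Standard Permit exemption does not apply.
10. is located in a residentially zoned district (not: is located in Zone B); occupies leased commercial space; seating 148 > 134 → Municipal Certificate not required.

General Business Authorization, Municipal Authorization, Standard Permit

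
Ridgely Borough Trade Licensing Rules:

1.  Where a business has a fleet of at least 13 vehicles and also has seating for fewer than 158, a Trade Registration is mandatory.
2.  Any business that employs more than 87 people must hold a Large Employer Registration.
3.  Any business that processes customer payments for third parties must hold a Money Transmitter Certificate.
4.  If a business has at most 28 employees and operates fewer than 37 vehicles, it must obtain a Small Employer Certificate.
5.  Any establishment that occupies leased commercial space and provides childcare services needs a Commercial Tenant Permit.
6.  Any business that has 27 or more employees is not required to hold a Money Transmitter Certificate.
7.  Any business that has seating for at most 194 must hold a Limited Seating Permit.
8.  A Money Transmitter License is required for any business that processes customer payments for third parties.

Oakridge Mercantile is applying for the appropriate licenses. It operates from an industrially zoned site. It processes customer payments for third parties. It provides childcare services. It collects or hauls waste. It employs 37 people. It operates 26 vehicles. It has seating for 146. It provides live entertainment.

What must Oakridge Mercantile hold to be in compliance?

Limited Seating Permit, Money Transmitter License, Trade Registration

1. vehicles 26 ≥ 13; seating 146 < 158 → Trade Registration required.
2. employees 37 ≤ 87 → Large Employer Registration not required.
3. processes customer payments for third parties → Money Transmitter Certificate required.
4. employees 37 > 28; vehicles 26 < 37 → Small Employer Certificate not required.
5. operates from an industrially zoned site (not: occupies leased commercial space); provides childcare services → Commercial Tenant Permit not required.
6. employees 37 ≥ 27 → exempt from Money Transmitter Certificate.
7. seating 146 ≤ 194 → Limited Seating Permit required.
8. processes customer payments for third parties → Money Transmitter License required.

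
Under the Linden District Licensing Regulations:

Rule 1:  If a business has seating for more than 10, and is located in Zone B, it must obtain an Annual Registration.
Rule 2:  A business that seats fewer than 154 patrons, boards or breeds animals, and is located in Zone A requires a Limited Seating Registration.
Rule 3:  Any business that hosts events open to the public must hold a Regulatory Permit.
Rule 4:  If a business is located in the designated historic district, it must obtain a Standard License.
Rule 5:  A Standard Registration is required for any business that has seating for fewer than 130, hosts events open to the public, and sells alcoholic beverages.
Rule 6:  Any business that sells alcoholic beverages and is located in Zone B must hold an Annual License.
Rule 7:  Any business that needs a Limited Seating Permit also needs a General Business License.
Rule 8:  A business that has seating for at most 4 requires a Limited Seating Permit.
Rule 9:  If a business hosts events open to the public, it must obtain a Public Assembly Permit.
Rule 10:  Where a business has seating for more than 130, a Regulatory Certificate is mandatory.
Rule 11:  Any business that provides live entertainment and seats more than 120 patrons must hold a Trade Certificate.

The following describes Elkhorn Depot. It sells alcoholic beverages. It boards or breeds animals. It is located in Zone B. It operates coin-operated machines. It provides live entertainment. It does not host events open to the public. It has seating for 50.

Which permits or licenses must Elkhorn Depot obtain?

Annual License, Annual Registration

Rule 1: seating 50 > 10; is located in Zone B → Annual Registration required.
Rule 2: seating 50 < 154; boards or breeds animals; is located in Zone B (not: is located in Zone A) → Limited Seating Registration not required.
Rule 3: does not host events open to the public → Regulatory Permit not required.
Rule 4: is located in Zone B (not: is located in the designated historic district) → Standard License not required.
Rule 5: seating 50 < 130; does not host events open to the public; sells alcoholic beverages → Standard Registration not required.
Rule 6: sells alcoholic beverages; is located in Zone B → Annual License required.
Rule 7: Limited Seating Permit is not required → no effect.
Rule 8: seating 50 > 4 → Limited Seating Permit not required.
Rule 9: does not host events open to the public → Public Assembly Permit not required.
Rule 10: seating 50 ≤ 130 → Regulatory Certificate not required.
Rule 11: provides live entertainment; seating 50 ≤ 120 → Trade Certificate not required.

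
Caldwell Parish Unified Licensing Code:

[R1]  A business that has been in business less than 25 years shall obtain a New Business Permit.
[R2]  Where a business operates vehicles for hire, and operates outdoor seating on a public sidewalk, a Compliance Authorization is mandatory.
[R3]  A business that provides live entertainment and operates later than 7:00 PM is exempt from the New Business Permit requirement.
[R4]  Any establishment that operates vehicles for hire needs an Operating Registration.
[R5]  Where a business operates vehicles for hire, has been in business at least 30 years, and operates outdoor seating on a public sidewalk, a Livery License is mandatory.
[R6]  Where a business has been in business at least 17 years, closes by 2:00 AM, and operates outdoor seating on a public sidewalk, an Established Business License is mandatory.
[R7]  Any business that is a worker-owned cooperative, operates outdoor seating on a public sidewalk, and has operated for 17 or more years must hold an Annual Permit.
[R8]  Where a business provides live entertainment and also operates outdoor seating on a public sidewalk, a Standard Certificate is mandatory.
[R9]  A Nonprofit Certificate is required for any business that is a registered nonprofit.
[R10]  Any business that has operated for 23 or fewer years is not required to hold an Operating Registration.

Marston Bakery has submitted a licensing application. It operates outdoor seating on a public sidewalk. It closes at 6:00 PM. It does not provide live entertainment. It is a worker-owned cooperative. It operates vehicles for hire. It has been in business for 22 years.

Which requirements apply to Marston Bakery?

Annual Permit, Compliance Authorization, Established Business License, New Business Permit

[R1] years in business 22 < 25 → New Business Permit required.
[R2] operates vehicles for hire; operates outdoor seating on a public sidewalk → Compliance Authorization required.
[R3] does not provide live entertainment; closes 6:00 PM, at/before 7:00 PM → New Business Permit exemption does not apply.
[R4] operates vehicles for hire → Operating Registration required.
[R5] operates vehicles for hire; years in business 22 < 30; operates outdoor seating on a public sidewalk → Livery License not required.
[R6] years in business 22 ≥ 17; closes 6:00 PM, at/before 2:00 AM; operates outdoor seating on a public sidewalk → Established Business License required.
[R7] is a worker-owned cooperative; operates outdoor seating on a public sidewalk; years in business 22 ≥ 17 → Annual Permit required.
[R8] does not provide live entertainment; operates outdoor seating on a public sidewalk → Standard Certificate not required.
[R9] is a worker-owned cooperative (not: is a registered nonprofit) → Nonprofit Certificate not required.
[R10] years in business 22 ≤ 23 → exempt from Operating Registration.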